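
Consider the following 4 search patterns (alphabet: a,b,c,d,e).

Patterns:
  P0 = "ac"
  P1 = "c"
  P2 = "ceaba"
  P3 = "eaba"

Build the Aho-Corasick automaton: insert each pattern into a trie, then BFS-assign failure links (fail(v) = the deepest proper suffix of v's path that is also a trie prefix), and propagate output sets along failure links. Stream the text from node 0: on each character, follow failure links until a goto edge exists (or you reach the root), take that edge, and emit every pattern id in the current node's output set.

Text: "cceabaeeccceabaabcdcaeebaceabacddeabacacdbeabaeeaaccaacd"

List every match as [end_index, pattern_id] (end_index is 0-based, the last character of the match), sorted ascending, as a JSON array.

Build automaton:
Trie (insert patterns):
  n0 'ε': a→1 c→3 e→8
  n1 'a': c→2
  n2 'ac': ·  [P0 ends]
  n3 'c': e→4  [P1 ends]
  n4 'ce': a→5
  n5 'cea': b→6
  n6 'ceab': a→7
  n7 'ceaba': ·  [P2 ends]
  n8 'e': a→9
  n9 'ea': b→10
  n10 'eab': a→11
  n11 'eaba': ·  [P3 ends]

BFS fail/out derivation:
  n1('a'): parent n0 fail=0; on 'a' 0 → fail=0;  out ∅∪∅=∅
  n3('c'): parent n0 fail=0; on 'c' 0 → fail=0;  out {1}∪∅={1}
  n8('e'): parent n0 fail=0; on 'e' 0 → fail=0;  out ∅∪∅=∅
  n2('ac'): parent n1 fail=0; on 'c' 0 → fail=3;  out {0}∪{1}={0,1}
  n4('ce'): parent n3 fail=0; on 'e' 0 → fail=8;  out ∅∪∅=∅
  n9('ea'): parent n8 fail=0; on 'a' 0 → fail=1;  out ∅∪∅=∅
  n5('cea'): parent n4 fail=8; on 'a' 8 → fail=9;  out ∅∪∅=∅
  n10('eab'): parent n9 fail=1; on 'b' 1→0 → fail=0;  out ∅∪∅=∅
  n6('ceab'): parent n5 fail=9; on 'b' 9 → fail=10;  out ∅∪∅=∅
  n11('eaba'): parent n10 fail=0; on 'a' 0 → fail=1;  out {3}∪∅={3}
  n7('ceaba'): parent n6 fail=10; on 'a' 10 → fail=11;  out {2}∪{3}={2,3}

Scan:
[0] read 'c'  n0⇒n3  → match P1@[0:0]
[1] read 'c'  n3⇒n3 ·f  → match P1@[1:1]
[2] read 'e'  n3⇒n4
[3] read 'a'  n4⇒n5
[4] read 'b'  n5⇒n6
[5] read 'a'  n6⇒n7  → match P2@[1:5],P3@[2:5]
[6] read 'e'  n7⇒n8 ·f
[7] read 'e'  n8⇒n8 ·f
[8] read 'c'  n8⇒n3 ·f  → match P1@[8:8]
[9] read 'c'  n3⇒n3 ·f  → match P1@[9:9]
[10] read 'c'  n3⇒n3 ·f  → match P1@[10:10]
[11] read 'e'  n3⇒n4
[12] read 'a'  n4⇒n5
[13] read 'b'  n5⇒n6
[14] read 'a'  n6⇒n7  → match P2@[10:14],P3@[11:14]
[15] read 'a'  n7⇒n1 ·f
[16] read 'b'  n1⇒n0 ·f
[17] read 'c'  n0⇒n3  → match P1@[17:17]
[18] read 'd'  n3⇒n0 ·f
[19] read 'c'  n0⇒n3  → match P1@[19:19]
[20] read 'a'  n3⇒n1 ·f
[21] read 'e'  n1⇒n8 ·f
[22] read 'e'  n8⇒n8 ·f
[23] read 'b'  n8⇒n0 ·f
[24] read 'a'  n0⇒n1
[25] read 'c'  n1⇒n2  → match P0@[24:25],P1@[25:25]
[26] read 'e'  n2⇒n4 ·f
[27] read 'a'  n4⇒n5
[28] read 'b'  n5⇒n6
[29] read 'a'  n6⇒n7  → match P2@[25:29],P3@[26:29]
[30] read 'c'  n7⇒n2 ·f  → match P0@[29:30],P1@[30:30]
[31] read 'd'  n2⇒n0 ·f
[32] read 'd'  n0⇒n0
[33] read 'e'  n0⇒n8
[34] read 'a'  n8⇒n9
[35] read 'b'  n9⇒n10
[36] read 'a'  n10⇒n11  → match P3@[33:36]
[37] read 'c'  n11⇒n2 ·f  → match P0@[36:37],P1@[37:37]
[38] read 'a'  n2⇒n1 ·f
[39] read 'c'  n1⇒n2  → match P0@[38:39],P1@[39:39]
[40] read 'd'  n2⇒n0 ·f
[41] read 'b'  n0⇒n0
[42] read 'e'  n0⇒n8
[43] read 'a'  n8⇒n9
[44] read 'b'  n9⇒n10
[45] read 'a'  n10⇒n11  → match P3@[42:45]
[46] read 'e'  n11⇒n8 ·f
[47] read 'e'  n8⇒n8 ·f
[48] read 'a'  n8⇒n9
[49] read 'a'  n9⇒n1 ·f
[50] read 'c'  n1⇒n2  → match P0@[49:50],P1@[50:50]
[51] read 'c'  n2⇒n3 ·f  → match P1@[51:51]
[52] read 'a'  n3⇒n1 ·f
[53] read 'a'  n1⇒n1 ·f
[54] read 'c'  n1⇒n2  → match P0@[53:54],P1@[54:54]
[55] read 'd'  n2⇒n0 ·f

Result: [[0,1],[1,1],[5,2],[5,3],[8,1],[9,1],[10,1],[14,2],[14,3],[17,1],[19,1],[25,0],[25,1],[29,2],[29,3],[30,0],[30,1],[36,3],[37,0],[37,1],[39,0],[39,1],[45,3],[50,0],[50,1],[51,1],[54,0],[54,1]]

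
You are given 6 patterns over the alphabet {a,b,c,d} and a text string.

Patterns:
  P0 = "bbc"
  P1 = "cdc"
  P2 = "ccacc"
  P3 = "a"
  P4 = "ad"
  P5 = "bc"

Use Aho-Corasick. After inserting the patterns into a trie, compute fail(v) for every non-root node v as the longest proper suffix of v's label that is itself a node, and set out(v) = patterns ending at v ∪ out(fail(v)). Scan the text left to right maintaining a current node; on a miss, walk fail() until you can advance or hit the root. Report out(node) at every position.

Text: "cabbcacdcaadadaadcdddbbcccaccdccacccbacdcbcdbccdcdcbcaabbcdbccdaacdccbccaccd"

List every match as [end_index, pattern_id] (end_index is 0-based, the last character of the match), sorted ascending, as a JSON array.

Build:
Trie nodes:
  0='ε' goto a→11 b→1 c→4
  1='b' goto b→2 c→13
  2='bb' goto c→3
  3='bbc' goto ·  ←P0
  4='c' goto c→7 d→5
  5='cd' goto c→6
  6='cdc' goto ·  ←P1
  7='cc' goto a→8
  8='cca' goto c→9
  9='ccac' goto c→10
  10='ccacc' goto ·  ←P2
  11='a' goto d→12  ←P3
  12='ad' goto ·  ←P4
  13='bc' goto ·  ←P5

BFS fail/out derivation:
  n1('b'): parent n0 fail=0; on 'b' 0 → fail=0;  out ∅∪∅=∅
  n4('c'): parent n0 fail=0; on 'c' 0 → fail=0;  out ∅∪∅=∅
  n11('a'): parent n0 fail=0; on 'a' 0 → fail=0;  out {3}∪∅={3}
  n2('bb'): parent n1 fail=0; on 'b' 0 → fail=1;  out ∅∪∅=∅
  n5('cd'): parent n4 fail=0; on 'd' 0 → fail=0;  out ∅∪∅=∅
  n7('cc'): parent n4 fail=0; on 'c' 0 → fail=4;  out ∅∪∅=∅
  n12('ad'): parent n11 fail=0; on 'd' 0 → fail=0;  out {4}∪∅={4}
  n13('bc'): parent n1 fail=0; on 'c' 0 → fail=4;  out {5}∪∅={5}
  n3('bbc'): parent n2 fail=1; on 'c' 1 → fail=13;  out {0}∪{5}={0,5}
  n6('cdc'): parent n5 fail=0; on 'c' 0 → fail=4;  out {1}∪∅={1}
  n8('cca'): parent n7 fail=4; on 'a' 4→0 → fail=11;  out ∅∪{3}={3}
  n9('ccac'): parent n8 fail=11; on 'c' 11→0 → fail=4;  out ∅∪∅=∅
  n10('ccacc'): parent n9 fail=4; on 'c' 4 → fail=7;  out {2}∪∅={2}

Run:
pos 0 'c': at 4
pos 1 'a': at 11 (fail-walked)  → match P3@[1:1]
pos 2 'b': at 1 (fail-walked)
pos 3 'b': at 2
pos 4 'c': at 3  → match P0@[2:4],P5@[3:4]
pos 5 'a': at 11 (fail-walked)  → match P3@[5:5]
pos 6 'c': at 4 (fail-walked)
pos 7 'd': at 5
pos 8 'c': at 6  → match P1@[6:8]
pos 9 'a': at 11 (fail-walked)  → match P3@[9:9]
pos 10 'a': at 11 (fail-walked)  → match P3@[10:10]
pos 11 'd': at 12  → match P4@[10:11]
pos 12 'a': at 11 (fail-walked)  → match P3@[12:12]
pos 13 'd': at 12  → match P4@[12:13]
pos 14 'a': at 11 (fail-walked)  → match P3@[14:14]
pos 15 'a': at 11 (fail-walked)  → match P3@[15:15]
pos 16 'd': at 12  → match P4@[15:16]
pos 17 'c': at 4 (fail-walked)
pos 18 'd': at 5
pos 19 'd': at 0 (fail-walked)
pos 20 'd': at 0
pos 21 'b': at 1
pos 22 'b': at 2
pos 23 'c': at 3  → match P0@[21:23],P5@[22:23]
pos 24 'c': at 7 (fail-walked)
pos 25 'c': at 7 (fail-walked)
pos 26 'a': at 8  → match P3@[26:26]
pos 27 'c': at 9
pos 28 'c': at 10  → match P2@[24:28]
pos 29 'd': at 5 (fail-walked)
pos 30 'c': at 6  → match P1@[28:30]
pos 31 'c': at 7 (fail-walked)
pos 32 'a': at 8  → match P3@[32:32]
pos 33 'c': at 9
pos 34 'c': at 10  → match P2@[30:34]
pos 35 'c': at 7 (fail-walked)
pos 36 'b': at 1 (fail-walked)
pos 37 'a': at 11 (fail-walked)  → match P3@[37:37]
pos 38 'c': at 4 (fail-walked)
pos 39 'd': at 5
pos 40 'c': at 6  → match P1@[38:40]
pos 41 'b': at 1 (fail-walked)
pos 42 'c': at 13  → match P5@[41:42]
pos 43 'd': at 5 (fail-walked)
pos 44 'b': at 1 (fail-walked)
pos 45 'c': at 13  → match P5@[44:45]
pos 46 'c': at 7 (fail-walked)
pos 47 'd': at 5 (fail-walked)
pos 48 'c': at 6  → match P1@[46:48]
pos 49 'd': at 5 (fail-walked)
pos 50 'c': at 6  → match P1@[48:50]
pos 51 'b': at 1 (fail-walked)
pos 52 'c': at 13  → match P5@[51:52]
pos 53 'a': at 11 (fail-walked)  → match P3@[53:53]
pos 54 'a': at 11 (fail-walked)  → match P3@[54:54]
pos 55 'b': at 1 (fail-walked)
pos 56 'b': at 2
pos 57 'c': at 3  → match P0@[55:57],P5@[56:57]
pos 58 'd': at 5 (fail-walked)
pos 59 'b': at 1 (fail-walked)
pos 60 'c': at 13  → match P5@[59:60]
pos 61 'c': at 7 (fail-walked)
pos 62 'd': at 5 (fail-walked)
pos 63 'a': at 11 (fail-walked)  → match P3@[63:63]
pos 64 'a': at 11 (fail-walked)  → match P3@[64:64]
pos 65 'c': at 4 (fail-walked)
pos 66 'd': at 5
pos 67 'c': at 6  → match P1@[65:67]
pos 68 'c': at 7 (fail-walked)
pos 69 'b': at 1 (fail-walked)
pos 70 'c': at 13  → match P5@[69:70]
pos 71 'c': at 7 (fail-walked)
pos 72 'a': at 8  → match P3@[72:72]
pos 73 'c': at 9
pos 74 'c': at 10  → match P2@[70:74]
pos 75 'd': at 5 (fail-walked)

All matches (sorted): [[1,3],[4,0],[4,5],[5,3],[8,1],[9,3],[10,3],[11,4],[12,3],[13,4],[14,3],[15,3],[16,4],[23,0],[23,5],[26,3],[28,2],[30,1],[32,3],[34,2],[37,3],[40,1],[42,5],[45,5],[48,1],[50,1],[52,5],[53,3],[54,3],[57,0],[57,5],[60,5],[63,3],[64,3],[67,1],[70,5],[72,3],[74,2]]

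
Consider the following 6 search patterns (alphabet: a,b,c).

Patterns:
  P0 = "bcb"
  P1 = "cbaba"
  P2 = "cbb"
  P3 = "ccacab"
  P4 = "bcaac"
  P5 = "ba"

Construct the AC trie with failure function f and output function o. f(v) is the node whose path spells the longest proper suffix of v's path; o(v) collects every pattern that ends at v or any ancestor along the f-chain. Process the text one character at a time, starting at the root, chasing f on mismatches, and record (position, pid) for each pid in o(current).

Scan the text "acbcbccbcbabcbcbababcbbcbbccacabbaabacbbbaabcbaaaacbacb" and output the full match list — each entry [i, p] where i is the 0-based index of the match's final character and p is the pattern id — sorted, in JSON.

Construct AC machine:
Trie (insert patterns):
  n0 'ε': b→1 c→4
  n1 'b': a→18 c→2
  n2 'bc': a→15 b→3
  n3 'bcb': ·  [P0 ends]
  n4 'c': b→5 c→10
  n5 'cb': a→6 b→9
  n6 'cba': b→7
  n7 'cbab': a→8
  n8 'cbaba': ·  [P1 ends]
  n9 'cbb': ·  [P2 ends]
  n10 'cc': a→11
  n11 'cca': c→12
  n12 'ccac': a→13
  n13 'ccaca': b→14
  n14 'ccacab': ·  [P3 ends]
  n15 'bca': a→16
  n16 'bcaa': c→17
  n17 'bcaac': ·  [P4 ends]
  n18 'ba': ·  [P5 ends]

BFS fail/out derivation:
  fail(1) 'b': from fail(0)=0 chase 'b': 0 ⇒ 0;  out=∅∪out(0)=∅
  fail(4) 'c': from fail(0)=0 chase 'c': 0 ⇒ 0;  out=∅∪out(0)=∅
  fail(2) 'bc': from fail(1)=0 chase 'c': 0 ⇒ 4;  out=∅∪out(4)=∅
  fail(5) 'cb': from fail(4)=0 chase 'b': 0 ⇒ 1;  out=∅∪out(1)=∅
  fail(10) 'cc': from fail(4)=0 chase 'c': 0 ⇒ 4;  out=∅∪out(4)=∅
  fail(18) 'ba': from fail(1)=0 chase 'a': 0 ⇒ 0;  out={5}∪out(0)={5}
  fail(3) 'bcb': from fail(2)=4 chase 'b': 4 ⇒ 5;  out={0}∪out(5)={0}
  fail(6) 'cba': from fail(5)=1 chase 'a': 1 ⇒ 18;  out=∅∪out(18)={5}
  fail(9) 'cbb': from fail(5)=1 chase 'b': 1→0 ⇒ 1;  out={2}∪out(1)={2}
  fail(11) 'cca': from fail(10)=4 chase 'a': 4→0 ⇒ 0;  out=∅∪out(0)=∅
  fail(15) 'bca': from fail(2)=4 chase 'a': 4→0 ⇒ 0;  out=∅∪out(0)=∅
  fail(7) 'cbab': from fail(6)=18 chase 'b': 18→0 ⇒ 1;  out=∅∪out(1)=∅
  fail(12) 'ccac': from fail(11)=0 chase 'c': 0 ⇒ 4;  out=∅∪out(4)=∅
  fail(16) 'bcaa': from fail(15)=0 chase 'a': 0 ⇒ 0;  out=∅∪out(0)=∅
  fail(8) 'cbaba': from fail(7)=1 chase 'a': 1 ⇒ 18;  out={1}∪out(18)={1,5}
  fail(13) 'ccaca': from fail(12)=4 chase 'a': 4→0 ⇒ 0;  out=∅∪out(0)=∅
  fail(17) 'bcaac': from fail(16)=0 chase 'c': 0 ⇒ 4;  out={4}∪out(4)={4}
  fail(14) 'ccacab': from fail(13)=0 chase 'b': 0 ⇒ 1;  out={3}∪out(1)={3}

Text stream:
i=0 'a': node 0→0
i=1 'c': node 0→4
i=2 'b': node 4→5
i=3 'c': node 5→2 (via fail)
i=4 'b': node 2→3  → match P0@[2:4]
i=5 'c': node 3→2 (via fail)
i=6 'c': node 2→10 (via fail)
i=7 'b': node 10→5 (via fail)
i=8 'c': node 5→2 (via fail)
i=9 'b': node 2→3  → match P0@[7:9]
i=10 'a': node 3→6 (via fail)  → match P5@[9:10]
i=11 'b': node 6→7
i=12 'c': node 7→2 (via fail)
i=13 'b': node 2→3  → match P0@[11:13]
i=14 'c': node 3→2 (via fail)
i=15 'b': node 2→3  → match P0@[13:15]
i=16 'a': node 3→6 (via fail)  → match P5@[15:16]
i=17 'b': node 6→7
i=18 'a': node 7→8  → match P1@[14:18],P5@[17:18]
i=19 'b': node 8→1 (via fail)
i=20 'c': node 1→2
i=21 'b': node 2→3  → match P0@[19:21]
i=22 'b': node 3→9 (via fail)  → match P2@[20:22]
i=23 'c': node 9→2 (via fail)
i=24 'b': node 2→3  → match P0@[22:24]
i=25 'b': node 3→9 (via fail)  → match P2@[23:25]
i=26 'c': node 9→2 (via fail)
i=27 'c': node 2→10 (via fail)
i=28 'a': node 10→11
i=29 'c': node 11→12
i=30 'a': node 12→13
i=31 'b': node 13→14  → match P3@[26:31]
i=32 'b': node 14→1 (via fail)
i=33 'a': node 1→18  → match P5@[32:33]
i=34 'a': node 18→0 (via fail)
i=35 'b': node 0→1
i=36 'a': node 1→18  → match P5@[35:36]
i=37 'c': node 18→4 (via fail)
i=38 'b': node 4→5
i=39 'b': node 5→9  → match P2@[37:39]
i=40 'b': node 9→1 (via fail)
i=41 'a': node 1→18  → match P5@[40:41]
i=42 'a': node 18→0 (via fail)
i=43 'b': node 0→1
i=44 'c': node 1→2
i=45 'b': node 2→3  → match P0@[43:45]
i=46 'a': node 3→6 (via fail)  → match P5@[45:46]
i=47 'a': node 6→0 (via fail)
i=48 'a': node 0→0
i=49 'a': node 0→0
i=50 'c': node 0→4
i=51 'b': node 4→5
i=52 'a': node 5→6  → match P5@[51:52]
i=53 'c': node 6→4 (via fail)
i=54 'b': node 4→5

All matches (sorted): [[4,0],[9,0],[10,5],[13,0],[15,0],[16,5],[18,1],[18,5],[21,0],[22,2],[24,0],[25,2],[31,3],[33,5],[36,5],[39,2],[41,5],[45,0],[46,5],[52,5]]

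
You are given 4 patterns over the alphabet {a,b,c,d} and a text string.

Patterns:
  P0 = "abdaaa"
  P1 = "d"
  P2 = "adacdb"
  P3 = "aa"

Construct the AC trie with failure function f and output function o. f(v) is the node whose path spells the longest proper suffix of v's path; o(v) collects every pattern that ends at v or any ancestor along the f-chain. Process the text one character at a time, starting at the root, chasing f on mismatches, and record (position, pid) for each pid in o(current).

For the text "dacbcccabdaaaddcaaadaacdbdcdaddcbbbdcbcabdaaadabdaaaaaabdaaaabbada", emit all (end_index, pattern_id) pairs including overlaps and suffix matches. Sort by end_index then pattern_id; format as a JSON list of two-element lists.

Build automaton:
Trie (insert patterns):
  0='ε' goto a→1 d→7
  1='a' goto a→13 b→2 d→8
  2='ab' goto d→3
  3='abd' goto a→4
  4='abda' goto a→5
  5='abdaa' goto a→6
  6='abdaaa' goto ·  [P0 ends]
  7='d' goto ·  [P1 ends]
  8='ad' goto a→9
  9='ada' goto c→10
  10='adac' goto d→11
  11='adacd' goto b→12
  12='adacdb' goto ·  [P2 ends]
  13='aa' goto ·  [P3 ends]

BFS fail/out derivation:
  n1('a'): parent n0 fail=0; on 'a' 0 → fail=0;  out ∅∪∅=∅
  n7('d'): parent n0 fail=0; on 'd' 0 → fail=0;  out {1}∪∅={1}
  n2('ab'): parent n1 fail=0; on 'b' 0 → fail=0;  out ∅∪∅=∅
  n8('ad'): parent n1 fail=0; on 'd' 0 → fail=7;  out ∅∪{1}={1}
  n13('aa'): parent n1 fail=0; on 'a' 0 → fail=1;  out {3}∪∅={3}
  n3('abd'): parent n2 fail=0; on 'd' 0 → fail=7;  out ∅∪{1}={1}
  n9('ada'): parent n8 fail=7; on 'a' 7→0 → fail=1;  out ∅∪∅=∅
  n4('abda'): parent n3 fail=7; on 'a' 7→0 → fail=1;  out ∅∪∅=∅
  n10('adac'): parent n9 fail=1; on 'c' 1→0 → fail=0;  out ∅∪∅=∅
  n5('abdaa'): parent n4 fail=1; on 'a' 1 → fail=13;  out ∅∪{3}={3}
  n11('adacd'): parent n10 fail=0; on 'd' 0 → fail=7;  out ∅∪{1}={1}
  n6('abdaaa'): parent n5 fail=13; on 'a' 13→1 → fail=13;  out {0}∪{3}={0,3}
  n12('adacdb'): parent n11 fail=7; on 'b' 7→0 → fail=0;  out {2}∪∅={2}

Run:
[0] read 'd'  n0⇒n7  emit P1@[0:0]
[1] read 'a'  n7⇒n1 (via fail)
[2] read 'c'  n1⇒n0 (via fail)
[3] read 'b'  n0⇒n0
[4] read 'c'  n0⇒n0
[5] read 'c'  n0⇒n0
[6] read 'c'  n0⇒n0
[7] read 'a'  n0⇒n1
[8] read 'b'  n1⇒n2
[9] read 'd'  n2⇒n3  emit P1@[9:9]
[10] read 'a'  n3⇒n4
[11] read 'a'  n4⇒n5  emit P3@[10:11]
[12] read 'a'  n5⇒n6  emit P0@[7:12],P3@[11:12]
[13] read 'd'  n6⇒n8 (via fail)  emit P1@[13:13]
[14] read 'd'  n8⇒n7 (via fail)  emit P1@[14:14]
[15] read 'c'  n7⇒n0 (via fail)
[16] read 'a'  n0⇒n1
[17] read 'a'  n1⇒n13  emit P3@[16:17]
[18] read 'a'  n13⇒n13 (via fail)  emit P3@[17:18]
[19] read 'd'  n13⇒n8 (via fail)  emit P1@[19:19]
[20] read 'a'  n8⇒n9
[21] read 'a'  n9⇒n13 (via fail)  emit P3@[20:21]
[22] read 'c'  n13⇒n0 (via fail)
[23] read 'd'  n0⇒n7  emit P1@[23:23]
[24] read 'b'  n7⇒n0 (via fail)
[25] read 'd'  n0⇒n7  emit P1@[25:25]
[26] read 'c'  n7⇒n0 (via fail)
[27] read 'd'  n0⇒n7  emit P1@[27:27]
[28] read 'a'  n7⇒n1 (via fail)
[29] read 'd'  n1⇒n8  emit P1@[29:29]
[30] read 'd'  n8⇒n7 (via fail)  emit P1@[30:30]
[31] read 'c'  n7⇒n0 (via fail)
[32] read 'b'  n0⇒n0
[33] read 'b'  n0⇒n0
[34] read 'b'  n0⇒n0
[35] read 'd'  n0⇒n7  emit P1@[35:35]
[36] read 'c'  n7⇒n0 (via fail)
[37] read 'b'  n0⇒n0
[38] read 'c'  n0⇒n0
[39] read 'a'  n0⇒n1
[40] read 'b'  n1⇒n2
[41] read 'd'  n2⇒n3  emit P1@[41:41]
[42] read 'a'  n3⇒n4
[43] read 'a'  n4⇒n5  emit P3@[42:43]
[44] read 'a'  n5⇒n6  emit P0@[39:44],P3@[43:44]
[45] read 'd'  n6⇒n8 (via fail)  emit P1@[45:45]
[46] read 'a'  n8⇒n9
[47] read 'b'  n9⇒n2 (via fail)
[48] read 'd'  n2⇒n3  emit P1@[48:48]
[49] read 'a'  n3⇒n4
[50] read 'a'  n4⇒n5  emit P3@[49:50]
[51] read 'a'  n5⇒n6  emit P0@[46:51],P3@[50:51]
[52] read 'a'  n6⇒n13 (via fail)  emit P3@[51:52]
[53] read 'a'  n13⇒n13 (via fail)  emit P3@[52:53]
[54] read 'a'  n13⇒n13 (via fail)  emit P3@[53:54]
[55] read 'b'  n13⇒n2 (via fail)
[56] read 'd'  n2⇒n3  emit P1@[56:56]
[57] read 'a'  n3⇒n4
[58] read 'a'  n4⇒n5  emit P3@[57:58]
[59] read 'a'  n5⇒n6  emit P0@[54:59],P3@[58:59]
[60] read 'a'  n6⇒n13 (via fail)  emit P3@[59:60]
[61] read 'b'  n13⇒n2 (via fail)
[62] read 'b'  n2⇒n0 (via fail)
[63] read 'a'  n0⇒n1
[64] read 'd'  n1⇒n8  emit P1@[64:64]
[65] read 'a'  n8⇒n9

All matches (sorted): [[0,1],[9,1],[11,3],[12,0],[12,3],[13,1],[14,1],[17,3],[18,3],[19,1],[21,3],[23,1],[25,1],[27,1],[29,1],[30,1],[35,1],[41,1],[43,3],[44,0],[44,3],[45,1],[48,1],[50,3],[51,0],[51,3],[52,3],[53,3],[54,3],[56,1],[58,3],[59,0],[59,3],[60,3],[64,1]]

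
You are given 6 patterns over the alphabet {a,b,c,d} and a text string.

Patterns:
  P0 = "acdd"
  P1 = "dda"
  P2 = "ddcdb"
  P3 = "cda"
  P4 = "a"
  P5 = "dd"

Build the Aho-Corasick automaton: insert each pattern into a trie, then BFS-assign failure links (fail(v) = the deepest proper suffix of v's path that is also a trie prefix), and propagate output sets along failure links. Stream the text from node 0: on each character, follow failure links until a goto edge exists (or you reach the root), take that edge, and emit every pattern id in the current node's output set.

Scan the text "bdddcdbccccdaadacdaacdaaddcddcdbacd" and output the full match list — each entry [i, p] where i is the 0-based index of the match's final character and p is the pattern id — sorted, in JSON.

Build:
Trie nodes:
  0='ε' goto a→1 c→11 d→5
  1='a' goto c→2  ←P4
  2='ac' goto d→3
  3='acd' goto d→4
  4='acdd' goto ·  ←P0
  5='d' goto d→6
  6='dd' goto a→7 c→8  ←P5
  7='dda' goto ·  ←P1
  8='ddc' goto d→9
  9='ddcd' goto b→10
  10='ddcdb' goto ·  ←P2
  11='c' goto d→12
  12='cd' goto a→13
  13='cda' goto ·  ←P3

BFS fail/out derivation:
  n1('a'): parent n0 fail=0; on 'a' 0 → fail=0;  out {4}∪∅={4}
  n5('d'): parent n0 fail=0; on 'd' 0 → fail=0;  out ∅∪∅=∅
  n11('c'): parent n0 fail=0; on 'c' 0 → fail=0;  out ∅∪∅=∅
  n2('ac'): parent n1 fail=0; on 'c' 0 → fail=11;  out ∅∪∅=∅
  n6('dd'): parent n5 fail=0; on 'd' 0 → fail=5;  out {5}∪∅={5}
  n12('cd'): parent n11 fail=0; on 'd' 0 → fail=5;  out ∅∪∅=∅
  n3('acd'): parent n2 fail=11; on 'd' 11 → fail=12;  out ∅∪∅=∅
  n7('dda'): parent n6 fail=5; on 'a' 5→0 → fail=1;  out {1}∪{4}={1,4}
  n8('ddc'): parent n6 fail=5; on 'c' 5→0 → fail=11;  out ∅∪∅=∅
  n13('cda'): parent n12 fail=5; on 'a' 5→0 → fail=1;  out {3}∪{4}={3,4}
  n4('acdd'): parent n3 fail=12; on 'd' 12→5 → fail=6;  out {0}∪{5}={0,5}
  n9('ddcd'): parent n8 fail=11; on 'd' 11 → fail=12;  out ∅∪∅=∅
  n10('ddcdb'): parent n9 fail=12; on 'b' 12→5→0 → fail=0;  out {2}∪∅={2}

Run:
[0] read 'b'  n0⇒n0
[1] read 'd'  n0⇒n5
[2] read 'd'  n5⇒n6  ** P5@[1:2]
[3] read 'd'  n6⇒n6 (fail-walked)  ** P5@[2:3]
[4] read 'c'  n6⇒n8
[5] read 'd'  n8⇒n9
[6] read 'b'  n9⇒n10  ** P2@[2:6]
[7] read 'c'  n10⇒n11 (fail-walked)
[8] read 'c'  n11⇒n11 (fail-walked)
[9] read 'c'  n11⇒n11 (fail-walked)
[10] read 'c'  n11⇒n11 (fail-walked)
[11] read 'd'  n11⇒n12
[12] read 'a'  n12⇒n13  ** P3@[10:12],P4@[12:12]
[13] read 'a'  n13⇒n1 (fail-walked)  ** P4@[13:13]
[14] read 'd'  n1⇒n5 (fail-walked)
[15] read 'a'  n5⇒n1 (fail-walked)  ** P4@[15:15]
[16] read 'c'  n1⇒n2
[17] read 'd'  n2⇒n3
[18] read 'a'  n3⇒n13 (fail-walked)  ** P3@[16:18],P4@[18:18]
[19] read 'a'  n13⇒n1 (fail-walked)  ** P4@[19:19]
[20] read 'c'  n1⇒n2
[21] read 'd'  n2⇒n3
[22] read 'a'  n3⇒n13 (fail-walked)  ** P3@[20:22],P4@[22:22]
[23] read 'a'  n13⇒n1 (fail-walked)  ** P4@[23:23]
[24] read 'd'  n1⇒n5 (fail-walked)
[25] read 'd'  n5⇒n6  ** P5@[24:25]
[26] read 'c'  n6⇒n8
[27] read 'd'  n8⇒n9
[28] read 'd'  n9⇒n6 (fail-walked)  ** P5@[27:28]
[29] read 'c'  n6⇒n8
[30] read 'd'  n8⇒n9
[31] read 'b'  n9⇒n10  ** P2@[27:31]
[32] read 'a'  n10⇒n1 (fail-walked)  ** P4@[32:32]
[33] read 'c'  n1⇒n2
[34] read 'd'  n2⇒n3

Result: [[2,5],[3,5],[6,2],[12,3],[12,4],[13,4],[15,4],[18,3],[18,4],[19,4],[22,3],[22,4],[23,4],[25,5],[28,5],[31,2],[32,4]]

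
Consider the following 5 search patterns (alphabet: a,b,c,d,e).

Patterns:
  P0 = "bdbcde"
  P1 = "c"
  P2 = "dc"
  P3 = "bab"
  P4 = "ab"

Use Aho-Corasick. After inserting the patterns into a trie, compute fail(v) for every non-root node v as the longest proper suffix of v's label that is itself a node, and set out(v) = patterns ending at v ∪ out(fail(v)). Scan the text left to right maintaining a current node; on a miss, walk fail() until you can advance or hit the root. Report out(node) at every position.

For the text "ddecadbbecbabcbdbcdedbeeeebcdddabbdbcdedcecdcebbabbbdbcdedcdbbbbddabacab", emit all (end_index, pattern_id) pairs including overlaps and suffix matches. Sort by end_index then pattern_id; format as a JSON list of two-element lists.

Build:
Trie (insert patterns):
  0='ε' goto a→12 b→1 c→7 d→8
  1='b' goto a→10 d→2
  2='bd' goto b→3
  3='bdb' goto c→4
  4='bdbc' goto d→5
  5='bdbcd' goto e→6
  6='bdbcde' goto ·  ←P0
  7='c' goto ·  ←P1
  8='d' goto c→9
  9='dc' goto ·  ←P2
  10='ba' goto b→11
  11='bab' goto ·  ←P3
  12='a' goto b→13
  13='ab' goto ·  ←P4

Failure links (BFS by depth):
  n1('b'): parent n0 fail=0; on 'b' 0 → fail=0;  out ∅∪∅=∅
  n7('c'): parent n0 fail=0; on 'c' 0 → fail=0;  out {1}∪∅={1}
  n8('d'): parent n0 fail=0; on 'd' 0 → fail=0;  out ∅∪∅=∅
  n12('a'): parent n0 fail=0; on 'a' 0 → fail=0;  out ∅∪∅=∅
  n2('bd'): parent n1 fail=0; on 'd' 0 → fail=8;  out ∅∪∅=∅
  n9('dc'): parent n8 fail=0; on 'c' 0 → fail=7;  out {2}∪{1}={1,2}
  n10('ba'): parent n1 fail=0; on 'a' 0 → fail=12;  out ∅∪∅=∅
  n13('ab'): parent n12 fail=0; on 'b' 0 → fail=1;  out {4}∪∅={4}
  n3('bdb'): parent n2 fail=8; on 'b' 8→0 → fail=1;  out ∅∪∅=∅
  n11('bab'): parent n10 fail=12; on 'b' 12 → fail=13;  out {3}∪{4}={3,4}
  n4('bdbc'): parent n3 fail=1; on 'c' 1→0 → fail=7;  out ∅∪{1}={1}
  n5('bdbcd'): parent n4 fail=7; on 'd' 7→0 → fail=8;  out ∅∪∅=∅
  n6('bdbcde'): parent n5 fail=8; on 'e' 8→0 → fail=0;  out {0}∪∅={0}

Text stream:
i=0 'd': node 0→8
i=1 'd': node 8→8 (via fail)
i=2 'e': node 8→0 (via fail)
i=3 'c': node 0→7  → match P1@[3:3]
i=4 'a': node 7→12 (via fail)
i=5 'd': node 12→8 (via fail)
i=6 'b': node 8→1 (via fail)
i=7 'b': node 1→1 (via fail)
i=8 'e': node 1→0 (via fail)
i=9 'c': node 0→7  → match P1@[9:9]
i=10 'b': node 7→1 (via fail)
i=11 'a': node 1→10
i=12 'b': node 10→11  → match P3@[10:12],P4@[11:12]
i=13 'c': node 11→7 (via fail)  → match P1@[13:13]
i=14 'b': node 7→1 (via fail)
i=15 'd': node 1→2
i=16 'b': node 2→3
i=17 'c': node 3→4  → match P1@[17:17]
i=18 'd': node 4→5
i=19 'e': node 5→6  → match P0@[14:19]
i=20 'd': node 6→8 (via fail)
i=21 'b': node 8→1 (via fail)
i=22 'e': node 1→0 (via fail)
i=23 'e': node 0→0
i=24 'e': node 0→0
i=25 'e': node 0→0
i=26 'b': node 0→1
i=27 'c': node 1→7 (via fail)  → match P1@[27:27]
i=28 'd': node 7→8 (via fail)
i=29 'd': node 8→8 (via fail)
i=30 'd': node 8→8 (via fail)
i=31 'a': node 8→12 (via fail)
i=32 'b': node 12→13  → match P4@[31:32]
i=33 'b': node 13→1 (via fail)
i=34 'd': node 1→2
i=35 'b': node 2→3
i=36 'c': node 3→4  → match P1@[36:36]
i=37 'd': node 4→5
i=38 'e': node 5→6  → match P0@[33:38]
i=39 'd': node 6→8 (via fail)
i=40 'c': node 8→9  → match P1@[40:40],P2@[39:40]
i=41 'e': node 9→0 (via fail)
i=42 'c': node 0→7  → match P1@[42:42]
i=43 'd': node 7→8 (via fail)
i=44 'c': node 8→9  → match P1@[44:44],P2@[43:44]
i=45 'e': node 9→0 (via fail)
i=46 'b': node 0→1
i=47 'b': node 1→1 (via fail)
i=48 'a': node 1→10
i=49 'b': node 10→11  → match P3@[47:49],P4@[48:49]
i=50 'b': node 11→1 (via fail)
i=51 'b': node 1→1 (via fail)
i=52 'd': node 1→2
i=53 'b': node 2→3
i=54 'c': node 3→4  → match P1@[54:54]
i=55 'd': node 4→5
i=56 'e': node 5→6  → match P0@[51:56]
i=57 'd': node 6→8 (via fail)
i=58 'c': node 8→9  → match P1@[58:58],P2@[57:58]
i=59 'd': node 9→8 (via fail)
i=60 'b': node 8→1 (via fail)
i=61 'b': node 1→1 (via fail)
i=62 'b': node 1→1 (via fail)
i=63 'b': node 1→1 (via fail)
i=64 'd': node 1→2
i=65 'd': node 2→8 (via fail)
i=66 'a': node 8→12 (via fail)
i=67 'b': node 12→13  → match P4@[66:67]
i=68 'a': node 13→10 (via fail)
i=69 'c': node 10→7 (via fail)  → match P1@[69:69]
i=70 'a': node 7→12 (via fail)
i=71 'b': node 12→13  → match P4@[70:71]

Result: [[3,1],[9,1],[12,3],[12,4],[13,1],[17,1],[19,0],[27,1],[32,4],[36,1],[38,0],[40,1],[40,2],[42,1],[44,1],[44,2],[49,3],[49,4],[54,1],[56,0],[58,1],[58,2],[67,4],[69,1],[71,4]]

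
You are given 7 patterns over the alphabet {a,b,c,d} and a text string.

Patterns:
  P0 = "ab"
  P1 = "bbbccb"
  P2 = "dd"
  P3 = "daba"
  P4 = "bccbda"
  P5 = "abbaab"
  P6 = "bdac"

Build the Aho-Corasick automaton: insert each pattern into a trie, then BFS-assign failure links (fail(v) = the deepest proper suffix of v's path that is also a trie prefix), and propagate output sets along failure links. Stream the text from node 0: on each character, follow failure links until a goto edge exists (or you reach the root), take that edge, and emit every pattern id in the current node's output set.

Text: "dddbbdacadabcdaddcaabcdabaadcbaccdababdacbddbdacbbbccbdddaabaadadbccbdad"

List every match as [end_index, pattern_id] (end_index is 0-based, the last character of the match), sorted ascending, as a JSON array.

Construct AC machine:
Trie nodes:
  0='ε' goto a→1 b→3 d→9
  1='a' goto b→2
  2='ab' goto b→19  ←P0
  3='b' goto b→4 c→14 d→23
  4='bb' goto b→5
  5='bbb' goto c→6
  6='bbbc' goto c→7
  7='bbbcc' goto b→8
  8='bbbccb' goto ·  ←P1
  9='d' goto a→11 d→10
  10='dd' goto ·  ←P2
  11='da' goto b→12
  12='dab' goto a→13
  13='daba' goto ·  ←P3
  14='bc' goto c→15
  15='bcc' goto b→16
  16='bccb' goto d→17
  17='bccbd' goto a→18
  18='bccbda' goto ·  ←P4
  19='abb' goto a→20
  20='abba' goto a→21
  21='abbaa' goto b→22
  22='abbaab' goto ·  ←P5
  23='bd' goto a→24
  24='bda' goto c→25
  25='bdac' goto ·  ←P6

BFS fail/out derivation:
  fail(1) 'a': from fail(0)=0 chase 'a': 0 ⇒ 0;  out=∅∪out(0)=∅
  fail(3) 'b': from fail(0)=0 chase 'b': 0 ⇒ 0;  out=∅∪out(0)=∅
  fail(9) 'd': from fail(0)=0 chase 'd': 0 ⇒ 0;  out=∅∪out(0)=∅
  fail(2) 'ab': from fail(1)=0 chase 'b': 0 ⇒ 3;  out={0}∪out(3)={0}
  fail(4) 'bb': from fail(3)=0 chase 'b': 0 ⇒ 3;  out=∅∪out(3)=∅
  fail(10) 'dd': from fail(9)=0 chase 'd': 0 ⇒ 9;  out={2}∪out(9)={2}
  fail(11) 'da': from fail(9)=0 chase 'a': 0 ⇒ 1;  out=∅∪out(1)=∅
  fail(14) 'bc': from fail(3)=0 chase 'c': 0 ⇒ 0;  out=∅∪out(0)=∅
  fail(23) 'bd': from fail(3)=0 chase 'd': 0 ⇒ 9;  out=∅∪out(9)=∅
  fail(5) 'bbb': from fail(4)=3 chase 'b': 3 ⇒ 4;  out=∅∪out(4)=∅
  fail(12) 'dab': from fail(11)=1 chase 'b': 1 ⇒ 2;  out=∅∪out(2)={0}
  fail(15) 'bcc': from fail(14)=0 chase 'c': 0 ⇒ 0;  out=∅∪out(0)=∅
  fail(19) 'abb': from fail(2)=3 chase 'b': 3 ⇒ 4;  out=∅∪out(4)=∅
  fail(24) 'bda': from fail(23)=9 chase 'a': 9 ⇒ 11;  out=∅∪out(11)=∅
  fail(6) 'bbbc': from fail(5)=4 chase 'c': 4→3 ⇒ 14;  out=∅∪out(14)=∅
  fail(13) 'daba': from fail(12)=2 chase 'a': 2→3→0 ⇒ 1;  out={3}∪out(1)={3}
  fail(16) 'bccb': from fail(15)=0 chase 'b': 0 ⇒ 3;  out=∅∪out(3)=∅
  fail(20) 'abba': from fail(19)=4 chase 'a': 4→3→0 ⇒ 1;  out=∅∪out(1)=∅
  fail(25) 'bdac': from fail(24)=11 chase 'c': 11→1→0 ⇒ 0;  out={6}∪out(0)={6}
  fail(7) 'bbbcc': from fail(6)=14 chase 'c': 14 ⇒ 15;  out=∅∪out(15)=∅
  fail(17) 'bccbd': from fail(16)=3 chase 'd': 3 ⇒ 23;  out=∅∪out(23)=∅
  fail(21) 'abbaa': from fail(20)=1 chase 'a': 1→0 ⇒ 1;  out=∅∪out(1)=∅
  fail(8) 'bbbccb': from fail(7)=15 chase 'b': 15 ⇒ 16;  out={1}∪out(16)={1}
  fail(18) 'bccbda': from fail(17)=23 chase 'a': 23 ⇒ 24;  out={4}∪out(24)={4}
  fail(22) 'abbaab': from fail(21)=1 chase 'b': 1 ⇒ 2;  out={5}∪out(2)={0,5}

Run:
i=0 'd': node 0→9
i=1 'd': node 9→10  → match P2@[0:1]
i=2 'd': node 10→10 (fail-walked)  → match P2@[1:2]
i=3 'b': node 10→3 (fail-walked)
i=4 'b': node 3→4
i=5 'd': node 4→23 (fail-walked)
i=6 'a': node 23→24
i=7 'c': node 24→25  → match P6@[4:7]
i=8 'a': node 25→1 (fail-walked)
i=9 'd': node 1→9 (fail-walked)
i=10 'a': node 9→11
i=11 'b': node 11→12  → match P0@[10:11]
i=12 'c': node 12→14 (fail-walked)
i=13 'd': node 14→9 (fail-walked)
i=14 'a': node 9→11
i=15 'd': node 11→9 (fail-walked)
i=16 'd': node 9→10  → match P2@[15:16]
i=17 'c': node 10→0 (fail-walked)
i=18 'a': node 0→1
i=19 'a': node 1→1 (fail-walked)
i=20 'b': node 1→2  → match P0@[19:20]
i=21 'c': node 2→14 (fail-walked)
i=22 'd': node 14→9 (fail-walked)
i=23 'a': node 9→11
i=24 'b': node 11→12  → match P0@[23:24]
i=25 'a': node 12→13  → match P3@[22:25]
i=26 'a': node 13→1 (fail-walked)
i=27 'd': node 1→9 (fail-walked)
i=28 'c': node 9→0 (fail-walked)
i=29 'b': node 0→3
i=30 'a': node 3→1 (fail-walked)
i=31 'c': node 1→0 (fail-walked)
i=32 'c': node 0→0
i=33 'd': node 0→9
i=34 'a': node 9→11
i=35 'b': node 11→12  → match P0@[34:35]
i=36 'a': node 12→13  → match P3@[33:36]
i=37 'b': node 13→2 (fail-walked)  → match P0@[36:37]
i=38 'd': node 2→23 (fail-walked)
i=39 'a': node 23→24
i=40 'c': node 24→25  → match P6@[37:40]
i=41 'b': node 25→3 (fail-walked)
i=42 'd': node 3→23
i=43 'd': node 23→10 (fail-walked)  → match P2@[42:43]
i=44 'b': node 10→3 (fail-walked)
i=45 'd': node 3→23
i=46 'a': node 23→24
i=47 'c': node 24→25  → match P6@[44:47]
i=48 'b': node 25→3 (fail-walked)
i=49 'b': node 3→4
i=50 'b': node 4→5
i=51 'c': node 5→6
i=52 'c': node 6→7
i=53 'b': node 7→8  → match P1@[48:53]
i=54 'd': node 8→17 (fail-walked)
i=55 'd': node 17→10 (fail-walked)  → match P2@[54:55]
i=56 'd': node 10→10 (fail-walked)  → match P2@[55:56]
i=57 'a': node 10→11 (fail-walked)
i=58 'a': node 11→1 (fail-walked)
i=59 'b': node 1→2  → match P0@[58:59]
i=60 'a': node 2→1 (fail-walked)
i=61 'a': node 1→1 (fail-walked)
i=62 'd': node 1→9 (fail-walked)
i=63 'a': node 9→11
i=64 'd': node 11→9 (fail-walked)
i=65 'b': node 9→3 (fail-walked)
i=66 'c': node 3→14
i=67 'c': node 14→15
i=68 'b': node 15→16
i=69 'd': node 16→17
i=70 'a': node 17→18  → match P4@[65:70]
i=71 'd': node 18→9 (fail-walked)

Result: [[1,2],[2,2],[7,6],[11,0],[16,2],[20,0],[24,0],[25,3],[35,0],[36,3],[37,0],[40,6],[43,2],[47,6],[53,1],[55,2],[56,2],[59,0],[70,4]]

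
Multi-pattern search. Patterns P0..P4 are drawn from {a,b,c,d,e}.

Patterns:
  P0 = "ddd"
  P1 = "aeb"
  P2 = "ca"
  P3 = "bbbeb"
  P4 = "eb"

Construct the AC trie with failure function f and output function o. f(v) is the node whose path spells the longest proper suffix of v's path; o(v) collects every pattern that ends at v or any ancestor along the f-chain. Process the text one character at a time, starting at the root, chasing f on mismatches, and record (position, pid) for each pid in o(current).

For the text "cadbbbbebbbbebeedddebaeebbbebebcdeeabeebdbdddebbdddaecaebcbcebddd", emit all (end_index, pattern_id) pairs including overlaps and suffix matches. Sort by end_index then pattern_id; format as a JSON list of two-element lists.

Build automaton:
Trie (insert patterns):
  0='ε' goto a→4 b→9 c→7 d→1 e→14
  1='d' goto d→2
  2='dd' goto d→3
  3='ddd' goto ·  ←P0
  4='a' goto e→5
  5='ae' goto b→6
  6='aeb' goto ·  ←P1
  7='c' goto a→8
  8='ca' goto ·  ←P2
  9='b' goto b→10
  10='bb' goto b→11
  11='bbb' goto e→12
  12='bbbe' goto b→13
  13='bbbeb' goto ·  ←P3
  14='e' goto b→15
  15='eb' goto ·  ←P4

BFS fail/out derivation:
  n1('d'): parent n0 fail=0; on 'd' 0 → fail=0;  out ∅∪∅=∅
  n4('a'): parent n0 fail=0; on 'a' 0 → fail=0;  out ∅∪∅=∅
  n7('c'): parent n0 fail=0; on 'c' 0 → fail=0;  out ∅∪∅=∅
  n9('b'): parent n0 fail=0; on 'b' 0 → fail=0;  out ∅∪∅=∅
  n14('e'): parent n0 fail=0; on 'e' 0 → fail=0;  out ∅∪∅=∅
  n2('dd'): parent n1 fail=0; on 'd' 0 → fail=1;  out ∅∪∅=∅
  n5('ae'): parent n4 fail=0; on 'e' 0 → fail=14;  out ∅∪∅=∅
  n8('ca'): parent n7 fail=0; on 'a' 0 → fail=4;  out {2}∪∅={2}
  n10('bb'): parent n9 fail=0; on 'b' 0 → fail=9;  out ∅∪∅=∅
  n15('eb'): parent n14 fail=0; on 'b' 0 → fail=9;  out {4}∪∅={4}
  n3('ddd'): parent n2 fail=1; on 'd' 1 → fail=2;  out {0}∪∅={0}
  n6('aeb'): parent n5 fail=14; on 'b' 14 → fail=15;  out {1}∪{4}={1,4}
  n11('bbb'): parent n10 fail=9; on 'b' 9 → fail=10;  out ∅∪∅=∅
  n12('bbbe'): parent n11 fail=10; on 'e' 10→9→0 → fail=14;  out ∅∪∅=∅
  n13('bbbeb'): parent n12 fail=14; on 'b' 14 → fail=15;  out {3}∪{4}={3,4}

Run:
i=0 'c': node 0→7
i=1 'a': node 7→8  ** P2@[0:1]
i=2 'd': node 8→1 (via fail)
i=3 'b': node 1→9 (via fail)
i=4 'b': node 9→10
i=5 'b': node 10→11
i=6 'b': node 11→11 (via fail)
i=7 'e': node 11→12
i=8 'b': node 12→13  ** P3@[4:8],P4@[7:8]
i=9 'b': node 13→10 (via fail)
i=10 'b': node 10→11
i=11 'b': node 11→11 (via fail)
i=12 'e': node 11→12
i=13 'b': node 12→13  ** P3@[9:13],P4@[12:13]
i=14 'e': node 13→14 (via fail)
i=15 'e': node 14→14 (via fail)
i=16 'd': node 14→1 (via fail)
i=17 'd': node 1→2
i=18 'd': node 2→3  ** P0@[16:18]
i=19 'e': node 3→14 (via fail)
i=20 'b': node 14→15  ** P4@[19:20]
i=21 'a': node 15→4 (via fail)
i=22 'e': node 4→5
i=23 'e': node 5→14 (via fail)
i=24 'b': node 14→15  ** P4@[23:24]
i=25 'b': node 15→10 (via fail)
i=26 'b': node 10→11
i=27 'e': node 11→12
i=28 'b': node 12→13  ** P3@[24:28],P4@[27:28]
i=29 'e': node 13→14 (via fail)
i=30 'b': node 14→15  ** P4@[29:30]
i=31 'c': node 15→7 (via fail)
i=32 'd': node 7→1 (via fail)
i=33 'e': node 1→14 (via fail)
i=34 'e': node 14→14 (via fail)
i=35 'a': node 14→4 (via fail)
i=36 'b': node 4→9 (via fail)
i=37 'e': node 9→14 (via fail)
i=38 'e': node 14→14 (via fail)
i=39 'b': node 14→15  ** P4@[38:39]
i=40 'd': node 15→1 (via fail)
i=41 'b': node 1→9 (via fail)
i=42 'd': node 9→1 (via fail)
i=43 'd': node 1→2
i=44 'd': node 2→3  ** P0@[42:44]
i=45 'e': node 3→14 (via fail)
i=46 'b': node 14→15  ** P4@[45:46]
i=47 'b': node 15→10 (via fail)
i=48 'd': node 10→1 (via fail)
i=49 'd': node 1→2
i=50 'd': node 2→3  ** P0@[48:50]
i=51 'a': node 3→4 (via fail)
i=52 'e': node 4→5
i=53 'c': node 5→7 (via fail)
i=54 'a': node 7→8  ** P2@[53:54]
i=55 'e': node 8→5 (via fail)
i=56 'b': node 5→6  ** P1@[54:56],P4@[55:56]
i=57 'c': node 6→7 (via fail)
i=58 'b': node 7→9 (via fail)
i=59 'c': node 9→7 (via fail)
i=60 'e': node 7→14 (via fail)
i=61 'b': node 14→15  ** P4@[60:61]
i=62 'd': node 15→1 (via fail)
i=63 'd': node 1→2
i=64 'd': node 2→3  ** P0@[62:64]

Result: [[1,2],[8,3],[8,4],[13,3],[13,4],[18,0],[20,4],[24,4],[28,3],[28,4],[30,4],[39,4],[44,0],[46,4],[50,0],[54,2],[56,1],[56,4],[61,4],[64,0]]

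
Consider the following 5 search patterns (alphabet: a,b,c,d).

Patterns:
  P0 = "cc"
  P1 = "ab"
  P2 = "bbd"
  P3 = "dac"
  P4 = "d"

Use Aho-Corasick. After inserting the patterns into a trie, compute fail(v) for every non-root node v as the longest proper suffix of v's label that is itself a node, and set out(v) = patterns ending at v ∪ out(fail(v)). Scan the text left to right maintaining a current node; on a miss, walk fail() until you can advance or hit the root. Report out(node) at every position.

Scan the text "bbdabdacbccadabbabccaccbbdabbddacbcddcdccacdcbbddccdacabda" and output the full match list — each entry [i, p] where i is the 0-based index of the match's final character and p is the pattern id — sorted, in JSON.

Build automaton:
Trie nodes:
  0='ε' goto a→3 b→5 c→1 d→8
  1='c' goto c→2
  2='cc' goto ·  ←P0
  3='a' goto b→4
  4='ab' goto ·  ←P1
  5='b' goto b→6
  6='bb' goto d→7
  7='bbd' goto ·  ←P2
  8='d' goto a→9  ←P4
  9='da' goto c→10
  10='dac' goto ·  ←P3

Failure links (BFS by depth):
  fail(1) 'c': from fail(0)=0 chase 'c': 0 ⇒ 0;  out=∅∪out(0)=∅
  fail(3) 'a': from fail(0)=0 chase 'a': 0 ⇒ 0;  out=∅∪out(0)=∅
  fail(5) 'b': from fail(0)=0 chase 'b': 0 ⇒ 0;  out=∅∪out(0)=∅
  fail(8) 'd': from fail(0)=0 chase 'd': 0 ⇒ 0;  out={4}∪out(0)={4}
  fail(2) 'cc': from fail(1)=0 chase 'c': 0 ⇒ 1;  out={0}∪out(1)={0}
  fail(4) 'ab': from fail(3)=0 chase 'b': 0 ⇒ 5;  out={1}∪out(5)={1}
  fail(6) 'bb': from fail(5)=0 chase 'b': 0 ⇒ 5;  out=∅∪out(5)=∅
  fail(9) 'da': from fail(8)=0 chase 'a': 0 ⇒ 3;  out=∅∪out(3)=∅
  fail(7) 'bbd': from fail(6)=5 chase 'd': 5→0 ⇒ 8;  out={2}∪out(8)={2,4}
  fail(10) 'dac': from fail(9)=3 chase 'c': 3→0 ⇒ 1;  out={3}∪out(1)={3}

Text stream:
[0] read 'b'  n0⇒n5
[1] read 'b'  n5⇒n6
[2] read 'd'  n6⇒n7  ** P2@[0:2],P4@[2:2]
[3] read 'a'  n7⇒n9 (via fail)
[4] read 'b'  n9⇒n4 (via fail)  ** P1@[3:4]
[5] read 'd'  n4⇒n8 (via fail)  ** P4@[5:5]
[6] read 'a'  n8⇒n9
[7] read 'c'  n9⇒n10  ** P3@[5:7]
[8] read 'b'  n10⇒n5 (via fail)
[9] read 'c'  n5⇒n1 (via fail)
[10] read 'c'  n1⇒n2  ** P0@[9:10]
[11] read 'a'  n2⇒n3 (via fail)
[12] read 'd'  n3⇒n8 (via fail)  ** P4@[12:12]
[13] read 'a'  n8⇒n9
[14] read 'b'  n9⇒n4 (via fail)  ** P1@[13:14]
[15] read 'b'  n4⇒n6 (via fail)
[16] read 'a'  n6⇒n3 (via fail)
[17] read 'b'  n3⇒n4  ** P1@[16:17]
[18] read 'c'  n4⇒n1 (via fail)
[19] read 'c'  n1⇒n2  ** P0@[18:19]
[20] read 'a'  n2⇒n3 (via fail)
[21] read 'c'  n3⇒n1 (via fail)
[22] read 'c'  n1⇒n2  ** P0@[21:22]
[23] read 'b'  n2⇒n5 (via fail)
[24] read 'b'  n5⇒n6
[25] read 'd'  n6⇒n7  ** P2@[23:25],P4@[25:25]
[26] read 'a'  n7⇒n9 (via fail)
[27] read 'b'  n9⇒n4 (via fail)  ** P1@[26:27]
[28] read 'b'  n4⇒n6 (via fail)
[29] read 'd'  n6⇒n7  ** P2@[27:29],P4@[29:29]
[30] read 'd'  n7⇒n8 (via fail)  ** P4@[30:30]
[31] read 'a'  n8⇒n9
[32] read 'c'  n9⇒n10  ** P3@[30:32]
[33] read 'b'  n10⇒n5 (via fail)
[34] read 'c'  n5⇒n1 (via fail)
[35] read 'd'  n1⇒n8 (via fail)  ** P4@[35:35]
[36] read 'd'  n8⇒n8 (via fail)  ** P4@[36:36]
[37] read 'c'  n8⇒n1 (via fail)
[38] read 'd'  n1⇒n8 (via fail)  ** P4@[38:38]
[39] read 'c'  n8⇒n1 (via fail)
[40] read 'c'  n1⇒n2  ** P0@[39:40]
[41] read 'a'  n2⇒n3 (via fail)
[42] read 'c'  n3⇒n1 (via fail)
[43] read 'd'  n1⇒n8 (via fail)  ** P4@[43:43]
[44] read 'c'  n8⇒n1 (via fail)
[45] read 'b'  n1⇒n5 (via fail)
[46] read 'b'  n5⇒n6
[47] read 'd'  n6⇒n7  ** P2@[45:47],P4@[47:47]
[48] read 'd'  n7⇒n8 (via fail)  ** P4@[48:48]
[49] read 'c'  n8⇒n1 (via fail)
[50] read 'c'  n1⇒n2  ** P0@[49:50]
[51] read 'd'  n2⇒n8 (via fail)  ** P4@[51:51]
[52] read 'a'  n8⇒n9
[53] read 'c'  n9⇒n10  ** P3@[51:53]
[54] read 'a'  n10⇒n3 (via fail)
[55] read 'b'  n3⇒n4  ** P1@[54:55]
[56] read 'd'  n4⇒n8 (via fail)  ** P4@[56:56]
[57] read 'a'  n8⇒n9

Matches: [[2,2],[2,4],[4,1],[5,4],[7,3],[10,0],[12,4],[14,1],[17,1],[19,0],[22,0],[25,2],[25,4],[27,1],[29,2],[29,4],[30,4],[32,3],[35,4],[36,4],[38,4],[40,0],[43,4],[47,2],[47,4],[48,4],[50,0],[51,4],[53,3],[55,1],[56,4]]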